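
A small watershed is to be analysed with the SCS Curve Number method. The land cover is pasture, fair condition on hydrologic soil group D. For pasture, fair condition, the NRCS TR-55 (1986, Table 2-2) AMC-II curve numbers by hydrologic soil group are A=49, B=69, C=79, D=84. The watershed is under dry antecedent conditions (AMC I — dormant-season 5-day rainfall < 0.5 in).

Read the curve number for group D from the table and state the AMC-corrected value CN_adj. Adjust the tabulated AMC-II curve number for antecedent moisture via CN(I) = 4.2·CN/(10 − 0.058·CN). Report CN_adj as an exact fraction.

CN_adj = 44100/641 ≈ 68.799

NRCS table: pasture, fair condition, soil group D → CN(II) = 84
CN(I) from CN(II)=84: (4.2·84)/(10 − 0.058·84) = 44100/641 ≈ 68.799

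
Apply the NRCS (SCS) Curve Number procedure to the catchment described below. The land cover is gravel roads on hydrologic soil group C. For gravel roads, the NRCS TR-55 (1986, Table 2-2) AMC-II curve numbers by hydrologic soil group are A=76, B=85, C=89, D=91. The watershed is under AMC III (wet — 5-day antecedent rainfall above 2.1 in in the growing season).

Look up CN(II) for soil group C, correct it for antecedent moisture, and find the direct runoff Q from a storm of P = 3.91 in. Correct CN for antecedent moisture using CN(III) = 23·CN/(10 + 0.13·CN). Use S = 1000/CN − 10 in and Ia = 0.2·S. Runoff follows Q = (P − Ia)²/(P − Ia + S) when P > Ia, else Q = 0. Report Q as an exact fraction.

Q = 605870754129/181850771900 in ≈ 3.332 in

NRCS table: gravel roads, soil group C → CN(II) = 89
Adjust CN=89 to AMC III: 23·89/(10 + 0.13·89) → 2047 ÷ (2157/100) = 204700/2157 ≈ 94.900
S = 1000/(204700/2157) − 10 = 1100/2047 in ≈ 0.537 in
Ia = 0.2S: 0.2·0.537 = 0.107 in (exactly 220/2047)
Since P=3.910 > Ia=0.107: effective rainfall P−Ia = 778377/204700 in
Runoff Q = (P−Ia)²/(P−Ia+S) = (3.803)²/(3.803+0.537) = 605870754129/181850771900 ≈ 3.332 in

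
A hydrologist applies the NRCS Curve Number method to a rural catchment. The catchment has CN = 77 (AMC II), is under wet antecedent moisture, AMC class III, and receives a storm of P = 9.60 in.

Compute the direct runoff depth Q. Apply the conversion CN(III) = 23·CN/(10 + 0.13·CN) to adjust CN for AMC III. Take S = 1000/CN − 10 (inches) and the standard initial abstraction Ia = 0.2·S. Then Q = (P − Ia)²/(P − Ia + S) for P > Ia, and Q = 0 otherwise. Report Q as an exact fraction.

Adjust CN=77 to AMC III: 23·77/(10 + 0.13·77) → 1771 ÷ (2001/100) = 7700/87 ≈ 88.506
S = 1000/(7700/87) − 10 = 100/77 in ≈ 1.299 in
Initial abstraction Ia = S/5 = (100/77)/5 = 20/77 ≈ 0.260 in
Since P=9.600 > Ia=0.260: effective rainfall P−Ia = 3596/385 in
Runoff Q = (P−Ia)²/(P−Ia+S) = (9.340)²/(9.340+1.299) = 808201/98560 ≈ 8.200 in

Q = 808201/98560 in ≈ 8.200 in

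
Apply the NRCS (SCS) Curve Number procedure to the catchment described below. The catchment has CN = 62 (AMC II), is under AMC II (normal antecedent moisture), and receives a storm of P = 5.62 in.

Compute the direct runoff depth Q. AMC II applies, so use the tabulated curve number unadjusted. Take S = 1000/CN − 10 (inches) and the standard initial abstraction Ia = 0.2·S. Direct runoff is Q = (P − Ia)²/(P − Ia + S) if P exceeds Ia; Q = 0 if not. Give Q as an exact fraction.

CN(II) = 62; AMC II needs no correction.
Max retention: S = 1000/62 − 10 = 190/31 in (≈ 6.129 in)
Initial abstraction Ia = S/5 = (190/31)/5 = 38/31 ≈ 1.226 in
Excess rainfall: 5.620 − 1.226 = 4.394 in; P > Ia so Q > 0
Q = (6811/1550)²/((6811/1550) + 190/31) = (46389721/2402500)/(16311/1550) = 46389721/25282050 in ≈ 1.835 in

Q = 46389721/25282050 in ≈ 1.835 in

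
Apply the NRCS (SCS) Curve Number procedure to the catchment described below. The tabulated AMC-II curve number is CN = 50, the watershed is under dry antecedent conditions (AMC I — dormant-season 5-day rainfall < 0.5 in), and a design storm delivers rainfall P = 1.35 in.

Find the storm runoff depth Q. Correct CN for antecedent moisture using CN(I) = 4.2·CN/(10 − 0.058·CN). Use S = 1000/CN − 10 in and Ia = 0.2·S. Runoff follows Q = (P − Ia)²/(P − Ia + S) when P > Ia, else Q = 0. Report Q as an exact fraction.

Q = 0 in ≈ 0.000 in

Dry (AMC I): CN(I) = 4.2·50/(10 − 0.058·50) = 210/(71/10) = 2100/71 ≈ 29.577
Max retention: S = 1000/(2100/71) − 10 = 500/21 in (≈ 23.810 in)
Initial abstraction Ia = S/5 = (500/21)/5 = 100/21 ≈ 4.762 in
P = 1.350 ≤ Ia = 4.762 in: entire storm abstracted, Q = 0.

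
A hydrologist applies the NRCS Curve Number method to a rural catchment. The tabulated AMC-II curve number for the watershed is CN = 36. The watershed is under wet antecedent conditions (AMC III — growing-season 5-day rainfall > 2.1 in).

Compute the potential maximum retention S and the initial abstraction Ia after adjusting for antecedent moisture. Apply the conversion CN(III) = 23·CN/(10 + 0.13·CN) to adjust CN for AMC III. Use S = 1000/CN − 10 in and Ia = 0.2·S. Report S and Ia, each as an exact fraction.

Adjust CN=36 to AMC III: 23·36/(10 + 0.13·36) → 828 ÷ (367/25) = 20700/367 ≈ 56.403
S = 1000/(20700/367) − 10 = 1600/207 in ≈ 7.729 in
Initial abstraction Ia = S/5 = (1600/207)/5 = 320/207 ≈ 1.546 in

S = 1600/207 in ≈ 7.729 in; Ia = 320/207 in ≈ 1.546 in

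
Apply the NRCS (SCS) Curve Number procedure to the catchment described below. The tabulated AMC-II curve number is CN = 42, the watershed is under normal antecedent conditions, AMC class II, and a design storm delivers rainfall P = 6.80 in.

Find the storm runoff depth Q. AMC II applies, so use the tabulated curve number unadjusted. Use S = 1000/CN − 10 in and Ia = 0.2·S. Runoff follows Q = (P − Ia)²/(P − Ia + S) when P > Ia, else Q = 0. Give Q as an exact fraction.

Q = 89888/98385 in ≈ 0.914 in

CN(II) = 42; AMC II needs no correction.
Max retention: S = 1000/42 − 10 = 290/21 in (≈ 13.810 in)
Initial abstraction Ia = S/5 = (290/21)/5 = 58/21 ≈ 2.762 in
Excess rainfall: 6.800 − 2.762 = 4.038 in; P > Ia so Q > 0
Q = (424/105)²/((424/105) + 290/21) = (179776/11025)/(1874/105) = 89888/98385 in ≈ 0.914 in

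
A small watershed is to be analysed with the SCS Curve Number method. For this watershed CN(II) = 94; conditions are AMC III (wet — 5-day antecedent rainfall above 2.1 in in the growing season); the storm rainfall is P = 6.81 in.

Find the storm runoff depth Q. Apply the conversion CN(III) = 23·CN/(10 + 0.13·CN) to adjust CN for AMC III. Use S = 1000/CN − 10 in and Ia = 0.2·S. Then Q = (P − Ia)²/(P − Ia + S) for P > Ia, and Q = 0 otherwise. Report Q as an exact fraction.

Adjust CN=94 to AMC III: 23·94/(10 + 0.13·94) → 2162 ÷ (1111/50) = 108100/1111 ≈ 97.300
Max retention: S = 1000/(108100/1111) − 10 = 300/1081 in (≈ 0.278 in)
Initial abstraction Ia = S/5 = (300/1081)/5 = 60/1081 ≈ 0.056 in
P − Ia = 6.810 − 0.056 = 730161/108100 ≈ 6.754 in (> 0, runoff occurs)
Runoff Q = (P−Ia)²/(P−Ia+S) = (6.754)²/(6.754+0.278) = 177711695307/27391134700 ≈ 6.488 in

Q = 177711695307/27391134700 in ≈ 6.488 in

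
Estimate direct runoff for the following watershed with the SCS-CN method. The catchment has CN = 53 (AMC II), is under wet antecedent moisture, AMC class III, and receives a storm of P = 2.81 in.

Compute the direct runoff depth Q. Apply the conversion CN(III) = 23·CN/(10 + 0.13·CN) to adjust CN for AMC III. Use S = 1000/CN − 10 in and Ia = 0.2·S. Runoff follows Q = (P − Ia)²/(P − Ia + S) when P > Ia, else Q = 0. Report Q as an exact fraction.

Q = 61771634521/87589904100 in ≈ 0.705 in

CN(III) from CN(II)=53: (23·53)/(10 + 0.13·53) = 121900/1689 ≈ 72.173
S = 1000/(121900/1689) − 10 = 4700/1219 in ≈ 3.856 in
Initial abstraction Ia = S/5 = (4700/1219)/5 = 940/1219 ≈ 0.771 in
P − Ia = 2.810 − 0.771 = 248539/121900 ≈ 2.039 in (> 0, runoff occurs)
Runoff Q = (P−Ia)²/(P−Ia+S) = (2.039)²/(2.039+3.856) = 61771634521/87589904100 ≈ 0.705 in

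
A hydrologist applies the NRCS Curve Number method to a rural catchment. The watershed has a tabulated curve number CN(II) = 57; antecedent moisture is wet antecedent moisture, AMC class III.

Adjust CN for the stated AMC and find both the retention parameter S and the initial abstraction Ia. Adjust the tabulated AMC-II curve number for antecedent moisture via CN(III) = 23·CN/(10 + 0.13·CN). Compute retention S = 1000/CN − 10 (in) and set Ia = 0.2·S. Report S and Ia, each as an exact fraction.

Wet (AMC III): CN(III) = 23·57/(10 + 0.13·57) = 1311/(1741/100) = 131100/1741 ≈ 75.302
Max retention: S = 1000/(131100/1741) − 10 = 4300/1311 in (≈ 3.280 in)
Ia = 0.2S: 0.2·3.280 = 0.656 in (exactly 860/1311)

S = 4300/1311 in ≈ 3.280 in; Ia = 860/1311 in ≈ 0.656 in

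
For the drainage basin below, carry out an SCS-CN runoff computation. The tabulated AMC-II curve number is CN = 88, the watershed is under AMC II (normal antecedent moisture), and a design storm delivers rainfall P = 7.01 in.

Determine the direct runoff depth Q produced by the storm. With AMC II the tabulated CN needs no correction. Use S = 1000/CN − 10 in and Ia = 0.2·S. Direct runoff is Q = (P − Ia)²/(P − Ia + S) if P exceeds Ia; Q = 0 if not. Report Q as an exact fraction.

Q = 54922921/9802100 in ≈ 5.603 in

CN(II) = 88; AMC II needs no correction.
Retention S: 1000/CN − 10 with CN=88.000 → S = 15/11 ≈ 1.364 in
Initial abstraction Ia = S/5 = (15/11)/5 = 3/11 ≈ 0.273 in
Since P=7.010 > Ia=0.273: effective rainfall P−Ia = 7411/1100 in
Q: (7411/1100)² ÷ (8911/1100) = 54922921/9802100 in (≈ 5.603 in)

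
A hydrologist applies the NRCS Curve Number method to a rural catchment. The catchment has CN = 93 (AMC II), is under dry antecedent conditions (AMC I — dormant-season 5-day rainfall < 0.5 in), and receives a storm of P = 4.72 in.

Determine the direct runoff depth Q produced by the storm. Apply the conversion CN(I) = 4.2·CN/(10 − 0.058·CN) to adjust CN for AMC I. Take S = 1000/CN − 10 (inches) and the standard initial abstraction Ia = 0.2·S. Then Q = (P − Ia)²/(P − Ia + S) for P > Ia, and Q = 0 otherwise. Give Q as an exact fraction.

Q = 462749042/149690475 in ≈ 3.091 in

Dry (AMC I): CN(I) = 4.2·93/(10 − 0.058·93) = (1953/5)/(2303/500) = 27900/329 ≈ 84.802
S = 1000/(27900/329) − 10 = 500/279 in ≈ 1.792 in
Ia = 0.2S: 0.2·1.792 = 0.358 in (exactly 100/279)
P − Ia = 4.720 − 0.358 = 30422/6975 ≈ 4.362 in (> 0, runoff occurs)
Runoff Q = (P−Ia)²/(P−Ia+S) = (4.362)²/(4.362+1.792) = 462749042/149690475 ≈ 3.091 in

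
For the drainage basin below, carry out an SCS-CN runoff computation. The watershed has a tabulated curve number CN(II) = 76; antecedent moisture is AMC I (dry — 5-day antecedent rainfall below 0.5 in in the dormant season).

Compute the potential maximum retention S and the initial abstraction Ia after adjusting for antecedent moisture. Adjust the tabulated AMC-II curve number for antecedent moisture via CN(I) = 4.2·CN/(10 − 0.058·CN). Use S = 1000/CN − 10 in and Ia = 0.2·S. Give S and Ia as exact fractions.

Adjust CN=76 to AMC I: 4.2·76/(10 − 0.058·76) → (1596/5) ÷ (699/125) = 13300/233 ≈ 57.082
S = 1000/(13300/233) − 10 = 1000/133 in ≈ 7.519 in
Ia = 0.2S: 0.2·7.519 = 1.504 in (exactly 200/133)

S = 1000/133 in ≈ 7.519 in; Ia = 200/133 in ≈ 1.504 in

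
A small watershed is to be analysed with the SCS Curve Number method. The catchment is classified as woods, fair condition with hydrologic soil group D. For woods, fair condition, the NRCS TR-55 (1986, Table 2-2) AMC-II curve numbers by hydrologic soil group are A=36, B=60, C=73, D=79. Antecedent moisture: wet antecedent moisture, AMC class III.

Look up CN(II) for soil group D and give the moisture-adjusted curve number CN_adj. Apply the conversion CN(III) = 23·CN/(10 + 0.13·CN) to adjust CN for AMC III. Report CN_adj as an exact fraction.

CN_adj = 181700/2027 ≈ 89.640

NRCS table: woods, fair condition, soil group D → CN(II) = 79
CN(III) from CN(II)=79: (23·79)/(10 + 0.13·79) = 181700/2027 ≈ 89.640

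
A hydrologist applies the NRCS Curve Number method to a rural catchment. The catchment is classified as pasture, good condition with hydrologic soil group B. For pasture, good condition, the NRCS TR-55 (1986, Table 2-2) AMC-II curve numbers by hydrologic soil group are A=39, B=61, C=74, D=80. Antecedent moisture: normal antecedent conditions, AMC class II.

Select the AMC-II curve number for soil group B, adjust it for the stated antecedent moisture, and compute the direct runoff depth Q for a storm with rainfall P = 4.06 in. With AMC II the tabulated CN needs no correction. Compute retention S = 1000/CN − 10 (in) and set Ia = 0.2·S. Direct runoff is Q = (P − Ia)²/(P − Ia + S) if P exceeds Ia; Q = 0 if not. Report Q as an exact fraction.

Q = 71961289/85348150 in ≈ 0.843 in

NRCS table: pasture, good condition, soil group B → CN(II) = 61
Average conditions: CN = 61 (no AMC adjustment).
S = 1000/61 − 10 = 390/61 in ≈ 6.393 in
Initial abstraction Ia = S/5 = (390/61)/5 = 78/61 ≈ 1.279 in
Since P=4.060 > Ia=1.279: effective rainfall P−Ia = 8483/3050 in
Q: (8483/3050)² ÷ (27983/3050) = 71961289/85348150 in (≈ 0.843 in)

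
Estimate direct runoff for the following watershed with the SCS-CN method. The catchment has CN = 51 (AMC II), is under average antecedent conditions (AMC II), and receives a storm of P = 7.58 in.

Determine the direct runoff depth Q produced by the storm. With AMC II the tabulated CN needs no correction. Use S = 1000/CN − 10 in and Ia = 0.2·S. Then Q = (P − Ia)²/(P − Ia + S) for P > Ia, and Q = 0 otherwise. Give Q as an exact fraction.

Q = 208196041/99268950 in ≈ 2.097 in

AMC II — tabulated CN = 51 applies directly.
S = 1000/51 − 10 = 490/51 in ≈ 9.608 in
Initial abstraction Ia = S/5 = (490/51)/5 = 98/51 ≈ 1.922 in
Excess rainfall: 7.580 − 1.922 = 5.658 in; P > Ia so Q > 0
Q: (14429/2550)² ÷ (38929/2550) = 208196041/99268950 in (≈ 2.097 in)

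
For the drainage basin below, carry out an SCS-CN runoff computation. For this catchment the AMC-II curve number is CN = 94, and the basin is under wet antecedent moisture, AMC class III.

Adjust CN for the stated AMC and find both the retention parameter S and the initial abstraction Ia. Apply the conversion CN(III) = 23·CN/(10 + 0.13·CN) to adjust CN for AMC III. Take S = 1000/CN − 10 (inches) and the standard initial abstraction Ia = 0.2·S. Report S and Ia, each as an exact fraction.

S = 300/1081 in ≈ 0.278 in; Ia = 60/1081 in ≈ 0.056 in

CN(III) from CN(II)=94: (23·94)/(10 + 0.13·94) = 108100/1111 ≈ 97.300
Max retention: S = 1000/(108100/1111) − 10 = 300/1081 in (≈ 0.278 in)
Initial abstraction Ia = S/5 = (300/1081)/5 = 60/1081 ≈ 0.056 in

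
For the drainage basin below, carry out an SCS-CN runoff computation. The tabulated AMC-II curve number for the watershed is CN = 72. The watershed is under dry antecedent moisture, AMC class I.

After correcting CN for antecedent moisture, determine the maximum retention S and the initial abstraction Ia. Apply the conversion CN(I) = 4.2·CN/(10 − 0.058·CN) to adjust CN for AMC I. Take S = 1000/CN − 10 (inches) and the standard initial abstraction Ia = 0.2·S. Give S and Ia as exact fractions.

S = 250/27 in ≈ 9.259 in; Ia = 50/27 in ≈ 1.852 in

Adjust CN=72 to AMC I: 4.2·72/(10 − 0.058·72) → (1512/5) ÷ (728/125) = 675/13 ≈ 51.923
Retention S: 1000/CN − 10 with CN=51.923 → S = 250/27 ≈ 9.259 in
Ia = 0.2·(250/27) = 50/27 in ≈ 1.852 in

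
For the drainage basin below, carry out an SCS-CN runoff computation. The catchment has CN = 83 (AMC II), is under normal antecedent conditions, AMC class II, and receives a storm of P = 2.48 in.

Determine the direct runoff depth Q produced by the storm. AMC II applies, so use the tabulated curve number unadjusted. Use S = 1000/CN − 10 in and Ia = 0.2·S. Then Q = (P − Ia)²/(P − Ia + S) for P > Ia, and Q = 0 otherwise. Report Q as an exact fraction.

Average conditions: CN = 83 (no AMC adjustment).
Retention S: 1000/CN − 10 with CN=83.000 → S = 170/83 ≈ 2.048 in
Initial abstraction Ia = S/5 = (170/83)/5 = 34/83 ≈ 0.410 in
Since P=2.480 > Ia=0.410: effective rainfall P−Ia = 4296/2075 in
Q = (4296/2075)²/((4296/2075) + 170/83) = (18455616/4305625)/(8546/2075) = 9227808/8866475 in ≈ 1.041 in

Q = 9227808/8866475 in ≈ 1.041 in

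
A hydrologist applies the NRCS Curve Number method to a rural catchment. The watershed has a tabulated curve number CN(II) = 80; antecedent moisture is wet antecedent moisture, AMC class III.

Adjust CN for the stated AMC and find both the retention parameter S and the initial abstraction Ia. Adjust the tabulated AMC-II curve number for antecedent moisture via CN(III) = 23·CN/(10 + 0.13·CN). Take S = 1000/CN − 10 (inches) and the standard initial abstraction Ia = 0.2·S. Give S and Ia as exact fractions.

Wet (AMC III): CN(III) = 23·80/(10 + 0.13·80) = 1840/(102/5) = 4600/51 ≈ 90.196
Max retention: S = 1000/(4600/51) − 10 = 25/23 in (≈ 1.087 in)
Ia = 0.2·(25/23) = 5/23 in ≈ 0.217 in

S = 25/23 in ≈ 1.087 in; Ia = 5/23 in ≈ 0.217 in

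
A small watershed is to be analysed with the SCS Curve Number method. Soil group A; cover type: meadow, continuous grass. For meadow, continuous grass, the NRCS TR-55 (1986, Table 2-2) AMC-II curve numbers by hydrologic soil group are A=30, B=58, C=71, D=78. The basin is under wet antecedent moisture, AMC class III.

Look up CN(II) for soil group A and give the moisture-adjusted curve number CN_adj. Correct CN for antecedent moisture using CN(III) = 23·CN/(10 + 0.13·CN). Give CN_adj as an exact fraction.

NRCS table: meadow, continuous grass, soil group A → CN(II) = 30
Adjust CN=30 to AMC III: 23·30/(10 + 0.13·30) → 690 ÷ (139/10) = 6900/139 ≈ 49.640

CN_adj = 6900/139 ≈ 49.640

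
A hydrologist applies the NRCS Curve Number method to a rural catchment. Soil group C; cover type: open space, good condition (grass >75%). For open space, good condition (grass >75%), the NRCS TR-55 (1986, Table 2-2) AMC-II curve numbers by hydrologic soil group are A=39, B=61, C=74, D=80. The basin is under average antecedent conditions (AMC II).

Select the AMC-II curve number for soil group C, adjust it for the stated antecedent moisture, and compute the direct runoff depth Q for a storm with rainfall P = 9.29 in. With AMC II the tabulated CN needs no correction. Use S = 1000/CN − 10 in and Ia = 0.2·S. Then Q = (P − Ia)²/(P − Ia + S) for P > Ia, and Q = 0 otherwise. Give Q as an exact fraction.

NRCS table: open space, good condition (grass >75%), soil group C → CN(II) = 74
CN(II) = 74; AMC II needs no correction.
Max retention: S = 1000/74 − 10 = 130/37 in (≈ 3.514 in)
Ia = 0.2S: 0.2·3.514 = 0.703 in (exactly 26/37)
Excess rainfall: 9.290 − 0.703 = 8.587 in; P > Ia so Q > 0
Q = (31773/3700)²/((31773/3700) + 130/37) = (1009523529/13690000)/(44773/3700) = 1009523529/165660100 in ≈ 6.094 in

Q = 1009523529/165660100 in ≈ 6.094 in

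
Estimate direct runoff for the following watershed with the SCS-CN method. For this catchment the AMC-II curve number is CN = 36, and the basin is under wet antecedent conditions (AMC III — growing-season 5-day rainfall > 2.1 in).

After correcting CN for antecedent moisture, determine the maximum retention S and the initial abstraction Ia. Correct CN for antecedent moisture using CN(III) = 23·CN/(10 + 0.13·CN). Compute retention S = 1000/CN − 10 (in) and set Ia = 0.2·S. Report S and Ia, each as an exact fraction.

S = 1600/207 in ≈ 7.729 in; Ia = 320/207 in ≈ 1.546 in

CN(III) from CN(II)=36: (23·36)/(10 + 0.13·36) = 20700/367 ≈ 56.403
Max retention: S = 1000/(20700/367) − 10 = 1600/207 in (≈ 7.729 in)
Ia = 0.2S: 0.2·7.729 = 1.546 in (exactly 320/207)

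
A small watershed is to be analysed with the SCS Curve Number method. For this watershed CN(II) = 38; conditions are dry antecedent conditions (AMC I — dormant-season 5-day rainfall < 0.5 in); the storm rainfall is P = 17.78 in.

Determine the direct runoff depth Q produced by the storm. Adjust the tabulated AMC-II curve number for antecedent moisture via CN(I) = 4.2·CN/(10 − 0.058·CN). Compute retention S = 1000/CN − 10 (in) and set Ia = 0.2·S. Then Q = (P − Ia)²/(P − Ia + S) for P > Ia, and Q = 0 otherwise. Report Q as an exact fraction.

Adjust CN=38 to AMC I: 4.2·38/(10 − 0.058·38) → (798/5) ÷ (1949/250) = 39900/1949 ≈ 20.472
S = 1000/(39900/1949) − 10 = 15500/399 in ≈ 38.847 in
Ia = 0.2·(15500/399) = 3100/399 in ≈ 7.769 in
P − Ia = 17.780 − 7.769 = 199711/19950 ≈ 10.011 in (> 0, runoff occurs)
Q: (199711/19950)² ÷ (974711/19950) = 39884483521/19445484450 in (≈ 2.051 in)

Q = 39884483521/19445484450 in ≈ 2.051 in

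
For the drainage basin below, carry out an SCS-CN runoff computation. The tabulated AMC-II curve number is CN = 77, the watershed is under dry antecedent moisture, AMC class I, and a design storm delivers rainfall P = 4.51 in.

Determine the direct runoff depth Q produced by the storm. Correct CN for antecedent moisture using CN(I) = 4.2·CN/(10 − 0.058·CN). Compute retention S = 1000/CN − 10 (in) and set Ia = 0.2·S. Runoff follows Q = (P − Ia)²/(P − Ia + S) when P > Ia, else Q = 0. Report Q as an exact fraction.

Q = 249267537289/266686473900 in ≈ 0.935 in

Dry (AMC I): CN(I) = 4.2·77/(10 − 0.058·77) = (1617/5)/(2767/500) = 161700/2767 ≈ 58.439
Retention S: 1000/CN − 10 with CN=58.439 → S = 11500/1617 ≈ 7.112 in
Ia = 0.2S: 0.2·7.112 = 1.422 in (exactly 2300/1617)
Since P=4.510 > Ia=1.422: effective rainfall P−Ia = 499267/161700 in
Q: (499267/161700)² ÷ (1649267/161700) = 249267537289/266686473900 in (≈ 0.935 in)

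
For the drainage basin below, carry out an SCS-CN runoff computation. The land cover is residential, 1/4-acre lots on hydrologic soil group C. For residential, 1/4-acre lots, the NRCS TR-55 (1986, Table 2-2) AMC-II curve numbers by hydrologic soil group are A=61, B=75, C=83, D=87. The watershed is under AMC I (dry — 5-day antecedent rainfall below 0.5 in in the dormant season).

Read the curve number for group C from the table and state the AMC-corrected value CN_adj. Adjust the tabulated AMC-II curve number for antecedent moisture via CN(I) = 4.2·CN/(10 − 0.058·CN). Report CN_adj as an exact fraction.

NRCS table: residential, 1/4-acre lots, soil group C → CN(II) = 83
CN(I) from CN(II)=83: (4.2·83)/(10 − 0.058·83) = 174300/2593 ≈ 67.219

CN_adj = 174300/2593 ≈ 67.219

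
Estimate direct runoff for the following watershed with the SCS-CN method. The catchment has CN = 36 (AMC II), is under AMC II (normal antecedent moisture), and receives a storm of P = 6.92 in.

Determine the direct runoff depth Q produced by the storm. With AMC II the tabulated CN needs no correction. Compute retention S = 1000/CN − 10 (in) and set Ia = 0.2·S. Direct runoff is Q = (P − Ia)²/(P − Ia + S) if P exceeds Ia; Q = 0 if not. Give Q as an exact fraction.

Q = 573049/1070325 in ≈ 0.535 in

CN(II) = 36; AMC II needs no correction.
S = 1000/36 − 10 = 160/9 in ≈ 17.778 in
Ia = 0.2S: 0.2·17.778 = 3.556 in (exactly 32/9)
Since P=6.920 > Ia=3.556: effective rainfall P−Ia = 757/225 in
Q: (757/225)² ÷ (4757/225) = 573049/1070325 in (≈ 0.535 in)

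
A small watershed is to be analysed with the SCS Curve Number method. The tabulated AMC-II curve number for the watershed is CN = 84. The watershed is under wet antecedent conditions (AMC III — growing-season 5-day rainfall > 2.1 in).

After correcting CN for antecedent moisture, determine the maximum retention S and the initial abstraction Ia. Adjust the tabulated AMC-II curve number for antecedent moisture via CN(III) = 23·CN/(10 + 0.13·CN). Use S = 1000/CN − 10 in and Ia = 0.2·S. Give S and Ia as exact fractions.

S = 400/483 in ≈ 0.828 in; Ia = 80/483 in ≈ 0.166 in

Wet (AMC III): CN(III) = 23·84/(10 + 0.13·84) = 1932/(523/25) = 48300/523 ≈ 92.352
Retention S: 1000/CN − 10 with CN=92.352 → S = 400/483 ≈ 0.828 in
Initial abstraction Ia = S/5 = (400/483)/5 = 80/483 ≈ 0.166 in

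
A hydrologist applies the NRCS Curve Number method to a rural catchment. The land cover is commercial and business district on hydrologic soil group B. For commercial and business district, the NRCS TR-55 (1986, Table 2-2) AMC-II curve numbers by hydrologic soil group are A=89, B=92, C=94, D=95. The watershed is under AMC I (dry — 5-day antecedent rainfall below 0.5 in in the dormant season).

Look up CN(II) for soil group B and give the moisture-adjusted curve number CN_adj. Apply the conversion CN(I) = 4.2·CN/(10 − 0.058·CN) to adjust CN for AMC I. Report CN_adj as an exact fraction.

CN_adj = 48300/583 ≈ 82.847

NRCS table: commercial and business district, soil group B → CN(II) = 92
Adjust CN=92 to AMC I: 4.2·92/(10 − 0.058·92) → (1932/5) ÷ (583/125) = 48300/583 ≈ 82.847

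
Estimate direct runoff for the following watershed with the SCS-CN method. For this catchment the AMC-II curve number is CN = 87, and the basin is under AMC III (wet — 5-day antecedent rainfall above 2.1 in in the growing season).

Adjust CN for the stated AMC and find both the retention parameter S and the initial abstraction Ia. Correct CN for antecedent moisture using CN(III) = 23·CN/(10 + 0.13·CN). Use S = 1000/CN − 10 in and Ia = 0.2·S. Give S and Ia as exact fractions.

S = 1300/2001 in ≈ 0.650 in; Ia = 260/2001 in ≈ 0.130 in

CN(III) from CN(II)=87: (23·87)/(10 + 0.13·87) = 200100/2131 ≈ 93.900
S = 1000/(200100/2131) − 10 = 1300/2001 in ≈ 0.650 in
Ia = 0.2S: 0.2·0.650 = 0.130 in (exactly 260/2001)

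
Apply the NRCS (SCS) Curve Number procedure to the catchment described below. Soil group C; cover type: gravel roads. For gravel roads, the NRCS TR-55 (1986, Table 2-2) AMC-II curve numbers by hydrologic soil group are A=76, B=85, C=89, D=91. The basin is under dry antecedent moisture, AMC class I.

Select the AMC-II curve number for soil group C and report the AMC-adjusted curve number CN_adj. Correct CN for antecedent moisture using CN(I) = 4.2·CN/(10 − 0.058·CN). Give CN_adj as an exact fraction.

NRCS table: gravel roads, soil group C → CN(II) = 89
CN(I) from CN(II)=89: (4.2·89)/(10 − 0.058·89) = 186900/2419 ≈ 77.263

CN_adj = 186900/2419 ≈ 77.263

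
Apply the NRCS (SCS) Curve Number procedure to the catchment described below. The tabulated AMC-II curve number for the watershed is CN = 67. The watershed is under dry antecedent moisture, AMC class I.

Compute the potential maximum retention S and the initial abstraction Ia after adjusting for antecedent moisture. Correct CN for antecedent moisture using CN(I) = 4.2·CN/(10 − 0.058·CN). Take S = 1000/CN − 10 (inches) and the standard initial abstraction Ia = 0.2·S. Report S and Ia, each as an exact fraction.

Adjust CN=67 to AMC I: 4.2·67/(10 − 0.058·67) → (1407/5) ÷ (3057/500) = 46900/1019 ≈ 46.026
S = 1000/(46900/1019) − 10 = 5500/469 in ≈ 11.727 in
Initial abstraction Ia = S/5 = (5500/469)/5 = 1100/469 ≈ 2.345 in

S = 5500/469 in ≈ 11.727 in; Ia = 1100/469 in ≈ 2.345 in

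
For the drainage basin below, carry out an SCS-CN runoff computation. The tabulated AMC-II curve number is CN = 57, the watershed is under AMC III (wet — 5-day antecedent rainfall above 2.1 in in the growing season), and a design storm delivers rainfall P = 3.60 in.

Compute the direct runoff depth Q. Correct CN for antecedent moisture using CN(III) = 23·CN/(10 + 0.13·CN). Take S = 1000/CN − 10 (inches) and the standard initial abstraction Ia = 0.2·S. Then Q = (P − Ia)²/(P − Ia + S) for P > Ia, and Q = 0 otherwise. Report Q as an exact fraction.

Q = 186206402/133715445 in ≈ 1.393 in

Wet (AMC III): CN(III) = 23·57/(10 + 0.13·57) = 1311/(1741/100) = 131100/1741 ≈ 75.302
Retention S: 1000/CN − 10 with CN=75.302 → S = 4300/1311 ≈ 3.280 in
Ia = 0.2S: 0.2·3.280 = 0.656 in (exactly 860/1311)
Since P=3.600 > Ia=0.656: effective rainfall P−Ia = 19298/6555 in
Q = (19298/6555)²/((19298/6555) + 4300/1311) = (372412804/42968025)/(40798/6555) = 186206402/133715445 in ≈ 1.393 in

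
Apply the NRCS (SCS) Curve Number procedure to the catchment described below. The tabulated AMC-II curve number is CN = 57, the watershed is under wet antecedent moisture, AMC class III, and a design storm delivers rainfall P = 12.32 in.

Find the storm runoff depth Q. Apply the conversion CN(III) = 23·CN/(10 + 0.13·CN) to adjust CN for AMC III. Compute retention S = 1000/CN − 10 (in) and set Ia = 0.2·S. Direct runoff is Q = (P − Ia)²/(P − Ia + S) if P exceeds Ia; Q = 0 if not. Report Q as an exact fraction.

CN(III) from CN(II)=57: (23·57)/(10 + 0.13·57) = 131100/1741 ≈ 75.302
S = 1000/(131100/1741) − 10 = 4300/1311 in ≈ 3.280 in
Ia = 0.2·(4300/1311) = 860/1311 in ≈ 0.656 in
Since P=12.320 > Ia=0.656: effective rainfall P−Ia = 382288/32775 in
Q: (382288/32775)² ÷ (489788/32775) = 36536028736/4013200425 in (≈ 9.104 in)

Q = 36536028736/4013200425 in ≈ 9.104 in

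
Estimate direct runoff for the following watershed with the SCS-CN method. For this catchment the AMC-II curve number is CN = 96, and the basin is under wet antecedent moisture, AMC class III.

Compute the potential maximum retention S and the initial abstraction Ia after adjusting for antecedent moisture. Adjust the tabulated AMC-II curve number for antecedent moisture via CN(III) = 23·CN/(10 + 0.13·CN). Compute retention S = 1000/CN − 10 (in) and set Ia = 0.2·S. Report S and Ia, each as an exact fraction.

S = 25/138 in ≈ 0.181 in; Ia = 5/138 in ≈ 0.036 in

Adjust CN=96 to AMC III: 23·96/(10 + 0.13·96) → 2208 ÷ (562/25) = 27600/281 ≈ 98.221
Max retention: S = 1000/(27600/281) − 10 = 25/138 in (≈ 0.181 in)
Ia = 0.2·(25/138) = 5/138 in ≈ 0.036 in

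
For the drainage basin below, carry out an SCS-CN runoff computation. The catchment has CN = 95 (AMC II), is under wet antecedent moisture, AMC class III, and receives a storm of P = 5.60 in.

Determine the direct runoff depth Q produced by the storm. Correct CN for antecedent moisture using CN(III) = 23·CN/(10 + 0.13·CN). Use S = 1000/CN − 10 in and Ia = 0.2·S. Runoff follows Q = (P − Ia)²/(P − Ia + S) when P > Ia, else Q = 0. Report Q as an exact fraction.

Q = 36820624/6902415 in ≈ 5.334 in

CN(III) from CN(II)=95: (23·95)/(10 + 0.13·95) = 43700/447 ≈ 97.763
Retention S: 1000/CN − 10 with CN=97.763 → S = 100/437 ≈ 0.229 in
Initial abstraction Ia = S/5 = (100/437)/5 = 20/437 ≈ 0.046 in
Excess rainfall: 5.600 − 0.046 = 5.554 in; P > Ia so Q > 0
Q: (12136/2185)² ÷ (12636/2185) = 36820624/6902415 in (≈ 5.334 in)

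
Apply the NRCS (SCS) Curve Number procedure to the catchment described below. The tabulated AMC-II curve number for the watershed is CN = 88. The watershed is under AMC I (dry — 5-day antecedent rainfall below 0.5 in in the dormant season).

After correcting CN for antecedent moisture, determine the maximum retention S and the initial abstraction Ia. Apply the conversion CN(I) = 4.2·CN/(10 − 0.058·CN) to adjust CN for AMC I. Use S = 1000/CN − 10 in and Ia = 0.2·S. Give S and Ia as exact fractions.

S = 250/77 in ≈ 3.247 in; Ia = 50/77 in ≈ 0.649 in

Adjust CN=88 to AMC I: 4.2·88/(10 − 0.058·88) → (1848/5) ÷ (612/125) = 3850/51 ≈ 75.490
S = 1000/(3850/51) − 10 = 250/77 in ≈ 3.247 in
Ia = 0.2·(250/77) = 50/77 in ≈ 0.649 in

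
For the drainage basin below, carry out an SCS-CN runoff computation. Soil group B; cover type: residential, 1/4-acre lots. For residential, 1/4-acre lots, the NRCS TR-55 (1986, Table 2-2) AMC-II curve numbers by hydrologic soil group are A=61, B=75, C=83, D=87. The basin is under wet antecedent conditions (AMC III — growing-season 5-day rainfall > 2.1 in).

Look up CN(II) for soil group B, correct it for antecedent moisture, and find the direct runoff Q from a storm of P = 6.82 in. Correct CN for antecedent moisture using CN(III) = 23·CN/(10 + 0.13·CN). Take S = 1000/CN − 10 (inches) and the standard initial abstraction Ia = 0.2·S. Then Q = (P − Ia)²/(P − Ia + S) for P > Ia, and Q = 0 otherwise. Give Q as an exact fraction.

NRCS table: residential, 1/4-acre lots, soil group B → CN(II) = 75
CN(III) from CN(II)=75: (23·75)/(10 + 0.13·75) = 6900/79 ≈ 87.342
Max retention: S = 1000/(6900/79) − 10 = 100/69 in (≈ 1.449 in)
Ia = 0.2·(100/69) = 20/69 in ≈ 0.290 in
P − Ia = 6.820 − 0.290 = 22529/3450 ≈ 6.530 in (> 0, runoff occurs)
Q = (22529/3450)²/((22529/3450) + 100/69) = (507555841/11902500)/(27529/3450) = 507555841/94975050 in ≈ 5.344 in

Q = 507555841/94975050 in ≈ 5.344 in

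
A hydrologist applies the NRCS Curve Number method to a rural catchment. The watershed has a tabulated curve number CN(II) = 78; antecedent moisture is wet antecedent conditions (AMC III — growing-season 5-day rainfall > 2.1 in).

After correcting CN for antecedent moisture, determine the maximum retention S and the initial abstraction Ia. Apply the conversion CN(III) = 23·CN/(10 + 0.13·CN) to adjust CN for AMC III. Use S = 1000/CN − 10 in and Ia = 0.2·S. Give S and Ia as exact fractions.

S = 1100/897 in ≈ 1.226 in; Ia = 220/897 in ≈ 0.245 in

CN(III) from CN(II)=78: (23·78)/(10 + 0.13·78) = 89700/1007 ≈ 89.076
Retention S: 1000/CN − 10 with CN=89.076 → S = 1100/897 ≈ 1.226 in
Initial abstraction Ia = S/5 = (1100/897)/5 = 220/897 ≈ 0.245 in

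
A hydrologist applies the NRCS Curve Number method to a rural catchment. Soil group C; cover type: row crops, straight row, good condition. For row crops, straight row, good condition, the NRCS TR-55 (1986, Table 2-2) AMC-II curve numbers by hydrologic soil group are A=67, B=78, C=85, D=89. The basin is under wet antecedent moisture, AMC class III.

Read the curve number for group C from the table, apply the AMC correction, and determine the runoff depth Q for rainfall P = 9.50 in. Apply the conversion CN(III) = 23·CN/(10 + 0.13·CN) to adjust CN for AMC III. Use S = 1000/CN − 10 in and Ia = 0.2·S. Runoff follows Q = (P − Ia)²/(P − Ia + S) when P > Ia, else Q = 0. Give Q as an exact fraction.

Q = 53421481/6184838 in ≈ 8.637 in

NRCS table: row crops, straight row, good condition, soil group C → CN(II) = 85
Wet (AMC III): CN(III) = 23·85/(10 + 0.13·85) = 1955/(421/20) = 39100/421 ≈ 92.874
Retention S: 1000/CN − 10 with CN=92.874 → S = 300/391 ≈ 0.767 in
Ia = 0.2S: 0.2·0.767 = 0.153 in (exactly 60/391)
P − Ia = 9.500 − 0.153 = 7309/782 ≈ 9.347 in (> 0, runoff occurs)
Q: (7309/782)² ÷ (7909/782) = 53421481/6184838 in (≈ 8.637 in)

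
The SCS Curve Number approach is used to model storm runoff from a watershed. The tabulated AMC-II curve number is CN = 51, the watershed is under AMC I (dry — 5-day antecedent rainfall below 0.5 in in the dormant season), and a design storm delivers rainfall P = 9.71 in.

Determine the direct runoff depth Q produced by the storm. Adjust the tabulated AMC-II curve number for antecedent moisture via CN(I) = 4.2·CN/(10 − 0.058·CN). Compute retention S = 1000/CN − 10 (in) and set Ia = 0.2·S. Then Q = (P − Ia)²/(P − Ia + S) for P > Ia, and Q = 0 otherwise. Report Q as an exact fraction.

Q = 6172144969/6557013900 in ≈ 0.941 in

Dry (AMC I): CN(I) = 4.2·51/(10 − 0.058·51) = (1071/5)/(3521/500) = 15300/503 ≈ 30.417
Max retention: S = 1000/(15300/503) − 10 = 3500/153 in (≈ 22.876 in)
Ia = 0.2·(3500/153) = 700/153 in ≈ 4.575 in
Since P=9.710 > Ia=4.575: effective rainfall P−Ia = 78563/15300 in
Q: (78563/15300)² ÷ (428563/15300) = 6172144969/6557013900 in (≈ 0.941 in)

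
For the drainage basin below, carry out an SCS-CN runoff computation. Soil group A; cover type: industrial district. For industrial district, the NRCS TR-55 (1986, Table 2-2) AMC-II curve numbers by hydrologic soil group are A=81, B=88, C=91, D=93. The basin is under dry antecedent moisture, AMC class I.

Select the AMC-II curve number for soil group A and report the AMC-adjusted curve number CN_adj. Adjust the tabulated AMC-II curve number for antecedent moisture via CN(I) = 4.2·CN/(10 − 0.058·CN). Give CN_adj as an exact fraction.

CN_adj = 170100/2651 ≈ 64.164

NRCS table: industrial district, soil group A → CN(II) = 81
CN(I) from CN(II)=81: (4.2·81)/(10 − 0.058·81) = 170100/2651 ≈ 64.164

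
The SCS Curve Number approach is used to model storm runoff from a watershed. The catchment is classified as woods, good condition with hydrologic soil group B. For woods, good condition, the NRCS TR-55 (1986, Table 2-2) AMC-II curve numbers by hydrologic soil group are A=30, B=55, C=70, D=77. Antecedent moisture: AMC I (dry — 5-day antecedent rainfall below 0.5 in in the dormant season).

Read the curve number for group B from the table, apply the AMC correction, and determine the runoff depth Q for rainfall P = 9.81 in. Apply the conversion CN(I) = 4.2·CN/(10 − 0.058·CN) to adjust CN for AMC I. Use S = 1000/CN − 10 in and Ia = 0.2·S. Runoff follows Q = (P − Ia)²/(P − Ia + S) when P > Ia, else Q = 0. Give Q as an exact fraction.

NRCS table: woods, good condition, soil group B → CN(II) = 55
CN(I) from CN(II)=55: (4.2·55)/(10 − 0.058·55) = 7700/227 ≈ 33.921
Max retention: S = 1000/(7700/227) − 10 = 1500/77 in (≈ 19.481 in)
Ia = 0.2S: 0.2·19.481 = 3.896 in (exactly 300/77)
Excess rainfall: 9.810 − 3.896 = 5.914 in; P > Ia so Q > 0
Q: (45537/7700)² ÷ (195537/7700) = 691206123/501878300 in (≈ 1.377 in)

Q = 691206123/501878300 in ≈ 1.377 in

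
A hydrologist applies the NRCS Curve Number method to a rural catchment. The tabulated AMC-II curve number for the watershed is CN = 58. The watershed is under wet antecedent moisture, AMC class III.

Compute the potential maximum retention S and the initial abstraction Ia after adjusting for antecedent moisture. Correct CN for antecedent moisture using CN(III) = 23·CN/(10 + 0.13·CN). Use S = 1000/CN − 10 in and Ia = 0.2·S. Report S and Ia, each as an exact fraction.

Adjust CN=58 to AMC III: 23·58/(10 + 0.13·58) → 1334 ÷ (877/50) = 66700/877 ≈ 76.055
Retention S: 1000/CN − 10 with CN=76.055 → S = 2100/667 ≈ 3.148 in
Ia = 0.2·(2100/667) = 420/667 in ≈ 0.630 in

S = 2100/667 in ≈ 3.148 in; Ia = 420/667 in ≈ 0.630 in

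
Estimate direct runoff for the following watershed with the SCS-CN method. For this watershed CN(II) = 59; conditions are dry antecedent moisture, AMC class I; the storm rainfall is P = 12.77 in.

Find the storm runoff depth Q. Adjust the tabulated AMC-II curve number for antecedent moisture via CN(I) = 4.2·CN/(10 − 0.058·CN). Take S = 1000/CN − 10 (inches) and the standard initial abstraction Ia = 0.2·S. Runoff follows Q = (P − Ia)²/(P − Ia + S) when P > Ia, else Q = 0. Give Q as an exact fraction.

Q = 1374059873209/399230951700 in ≈ 3.442 in

Adjust CN=59 to AMC I: 4.2·59/(10 − 0.058·59) → (1239/5) ÷ (3289/500) = 123900/3289 ≈ 37.671
S = 1000/(123900/3289) − 10 = 20500/1239 in ≈ 16.546 in
Initial abstraction Ia = S/5 = (20500/1239)/5 = 4100/1239 ≈ 3.309 in
P − Ia = 12.770 − 3.309 = 1172203/123900 ≈ 9.461 in (> 0, runoff occurs)
Q = (1172203/123900)²/((1172203/123900) + 20500/1239) = (1374059873209/15351210000)/(3222203/123900) = 1374059873209/399230951700 in ≈ 3.442 in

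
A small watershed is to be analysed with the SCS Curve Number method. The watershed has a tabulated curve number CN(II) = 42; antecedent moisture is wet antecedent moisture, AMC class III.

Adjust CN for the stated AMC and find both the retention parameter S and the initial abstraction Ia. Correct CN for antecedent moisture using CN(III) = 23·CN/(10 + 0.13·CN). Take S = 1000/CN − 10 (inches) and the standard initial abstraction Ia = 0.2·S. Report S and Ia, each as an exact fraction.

S = 2900/483 in ≈ 6.004 in; Ia = 580/483 in ≈ 1.201 in

Adjust CN=42 to AMC III: 23·42/(10 + 0.13·42) → 966 ÷ (773/50) = 48300/773 ≈ 62.484
Retention S: 1000/CN − 10 with CN=62.484 → S = 2900/483 ≈ 6.004 in
Ia = 0.2S: 0.2·6.004 = 1.201 in (exactly 580/483)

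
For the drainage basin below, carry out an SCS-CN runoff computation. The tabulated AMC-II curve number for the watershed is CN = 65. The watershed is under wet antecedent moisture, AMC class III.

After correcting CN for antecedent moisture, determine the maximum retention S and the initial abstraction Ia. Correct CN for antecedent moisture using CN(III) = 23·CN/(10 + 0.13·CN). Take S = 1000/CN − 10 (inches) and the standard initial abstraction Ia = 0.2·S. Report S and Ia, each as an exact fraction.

S = 700/299 in ≈ 2.341 in; Ia = 140/299 in ≈ 0.468 in

Wet (AMC III): CN(III) = 23·65/(10 + 0.13·65) = 1495/(369/20) = 29900/369 ≈ 81.030
Max retention: S = 1000/(29900/369) − 10 = 700/299 in (≈ 2.341 in)
Initial abstraction Ia = S/5 = (700/299)/5 = 140/299 ≈ 0.468 in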